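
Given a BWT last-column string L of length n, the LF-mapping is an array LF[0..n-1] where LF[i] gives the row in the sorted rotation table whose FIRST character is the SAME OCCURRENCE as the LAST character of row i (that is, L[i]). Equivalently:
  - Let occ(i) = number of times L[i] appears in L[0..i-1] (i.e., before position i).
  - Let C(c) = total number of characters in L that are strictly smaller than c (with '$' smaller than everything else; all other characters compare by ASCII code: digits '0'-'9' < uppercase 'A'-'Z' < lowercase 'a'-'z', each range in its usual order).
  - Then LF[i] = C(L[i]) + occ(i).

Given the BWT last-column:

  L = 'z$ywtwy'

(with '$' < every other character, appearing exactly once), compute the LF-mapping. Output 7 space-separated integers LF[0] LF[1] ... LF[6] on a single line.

Char counts: '$':1, 't':1, 'w':2, 'y':2, 'z':1
C (first-col start): C('$')=0, C('t')=1, C('w')=2, C('y')=4, C('z')=6
L[0]='z': occ=0, LF[0]=C('z')+0=6+0=6
L[1]='$': occ=0, LF[1]=C('$')+0=0+0=0
L[2]='y': occ=0, LF[2]=C('y')+0=4+0=4
L[3]='w': occ=0, LF[3]=C('w')+0=2+0=2
L[4]='t': occ=0, LF[4]=C('t')+0=1+0=1
L[5]='w': occ=1, LF[5]=C('w')+1=2+1=3
L[6]='y': occ=1, LF[6]=C('y')+1=4+1=5

Answer: 6 0 4 2 1 3 5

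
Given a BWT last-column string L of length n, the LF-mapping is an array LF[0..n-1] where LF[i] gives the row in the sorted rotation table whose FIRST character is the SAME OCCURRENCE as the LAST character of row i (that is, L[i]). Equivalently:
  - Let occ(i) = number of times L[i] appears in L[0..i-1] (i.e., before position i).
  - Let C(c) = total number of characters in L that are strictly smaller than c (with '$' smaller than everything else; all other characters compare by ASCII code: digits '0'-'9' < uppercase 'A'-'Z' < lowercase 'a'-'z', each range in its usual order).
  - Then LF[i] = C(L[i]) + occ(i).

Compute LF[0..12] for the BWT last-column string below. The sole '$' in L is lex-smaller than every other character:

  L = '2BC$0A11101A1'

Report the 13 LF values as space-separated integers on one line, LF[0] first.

Char counts: '$':1, '0':2, '1':5, '2':1, 'A':2, 'B':1, 'C':1
C (first-col start): C('$')=0, C('0')=1, C('1')=3, C('2')=8, C('A')=9, C('B')=11, C('C')=12
L[0]='2': occ=0, LF[0]=C('2')+0=8+0=8
L[1]='B': occ=0, LF[1]=C('B')+0=11+0=11
L[2]='C': occ=0, LF[2]=C('C')+0=12+0=12
L[3]='$': occ=0, LF[3]=C('$')+0=0+0=0
L[4]='0': occ=0, LF[4]=C('0')+0=1+0=1
L[5]='A': occ=0, LF[5]=C('A')+0=9+0=9
L[6]='1': occ=0, LF[6]=C('1')+0=3+0=3
L[7]='1': occ=1, LF[7]=C('1')+1=3+1=4
L[8]='1': occ=2, LF[8]=C('1')+2=3+2=5
L[9]='0': occ=1, LF[9]=C('0')+1=1+1=2
L[10]='1': occ=3, LF[10]=C('1')+3=3+3=6
L[11]='A': occ=1, LF[11]=C('A')+1=9+1=10
L[12]='1': occ=4, LF[12]=C('1')+4=3+4=7

Answer: 8 11 12 0 1 9 3 4 5 2 6 10 7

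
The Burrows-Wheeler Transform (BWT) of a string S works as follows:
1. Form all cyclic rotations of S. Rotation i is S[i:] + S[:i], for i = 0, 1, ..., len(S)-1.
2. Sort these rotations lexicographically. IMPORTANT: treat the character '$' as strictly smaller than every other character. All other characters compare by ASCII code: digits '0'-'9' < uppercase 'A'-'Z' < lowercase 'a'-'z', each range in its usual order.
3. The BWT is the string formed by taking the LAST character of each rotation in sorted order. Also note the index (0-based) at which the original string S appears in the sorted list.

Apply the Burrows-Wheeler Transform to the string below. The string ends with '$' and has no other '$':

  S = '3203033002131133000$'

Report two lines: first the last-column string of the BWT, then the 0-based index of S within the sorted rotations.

Answer: 00033023321303301$10
17

Derivation:
All 20 rotations (rotation i = S[i:]+S[:i]):
  rot[0] = 3203033002131133000$
  rot[1] = 203033002131133000$3
  rot[2] = 03033002131133000$32
  rot[3] = 3033002131133000$320
  rot[4] = 033002131133000$3203
  rot[5] = 33002131133000$32030
  rot[6] = 3002131133000$320303
  rot[7] = 002131133000$3203033
  rot[8] = 02131133000$32030330
  rot[9] = 2131133000$320303300
  rot[10] = 131133000$3203033002
  rot[11] = 31133000$32030330021
  rot[12] = 1133000$320303300213
  rot[13] = 133000$3203033002131
  rot[14] = 33000$32030330021311
  rot[15] = 3000$320303300213113
  rot[16] = 000$3203033002131133
  rot[17] = 00$32030330021311330
  rot[18] = 0$320303300213113300
  rot[19] = $3203033002131133000
Sorted (with $ < everything):
  sorted[0] = $3203033002131133000  (last char: '0')
  sorted[1] = 0$320303300213113300  (last char: '0')
  sorted[2] = 00$32030330021311330  (last char: '0')
  sorted[3] = 000$3203033002131133  (last char: '3')
  sorted[4] = 002131133000$3203033  (last char: '3')
  sorted[5] = 02131133000$32030330  (last char: '0')
  sorted[6] = 03033002131133000$32  (last char: '2')
  sorted[7] = 033002131133000$3203  (last char: '3')
  sorted[8] = 1133000$320303300213  (last char: '3')
  sorted[9] = 131133000$3203033002  (last char: '2')
  sorted[10] = 133000$3203033002131  (last char: '1')
  sorted[11] = 203033002131133000$3  (last char: '3')
  sorted[12] = 2131133000$320303300  (last char: '0')
  sorted[13] = 3000$320303300213113  (last char: '3')
  sorted[14] = 3002131133000$320303  (last char: '3')
  sorted[15] = 3033002131133000$320  (last char: '0')
  sorted[16] = 31133000$32030330021  (last char: '1')
  sorted[17] = 3203033002131133000$  (last char: '$')
  sorted[18] = 33000$32030330021311  (last char: '1')
  sorted[19] = 33002131133000$32030  (last char: '0')
Last column: 00033023321303301$10
Original string S is at sorted index 17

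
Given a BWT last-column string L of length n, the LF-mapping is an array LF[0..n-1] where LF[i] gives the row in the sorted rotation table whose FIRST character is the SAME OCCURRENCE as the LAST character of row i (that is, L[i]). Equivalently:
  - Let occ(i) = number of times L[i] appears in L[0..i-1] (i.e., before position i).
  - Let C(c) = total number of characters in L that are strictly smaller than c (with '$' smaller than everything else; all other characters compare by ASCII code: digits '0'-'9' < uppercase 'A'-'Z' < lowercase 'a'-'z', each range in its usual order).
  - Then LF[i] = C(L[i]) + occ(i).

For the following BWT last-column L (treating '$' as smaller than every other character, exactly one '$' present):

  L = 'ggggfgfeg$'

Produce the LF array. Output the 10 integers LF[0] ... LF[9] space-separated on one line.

Answer: 4 5 6 7 2 8 3 1 9 0

Derivation:
Char counts: '$':1, 'e':1, 'f':2, 'g':6
C (first-col start): C('$')=0, C('e')=1, C('f')=2, C('g')=4
L[0]='g': occ=0, LF[0]=C('g')+0=4+0=4
L[1]='g': occ=1, LF[1]=C('g')+1=4+1=5
L[2]='g': occ=2, LF[2]=C('g')+2=4+2=6
L[3]='g': occ=3, LF[3]=C('g')+3=4+3=7
L[4]='f': occ=0, LF[4]=C('f')+0=2+0=2
L[5]='g': occ=4, LF[5]=C('g')+4=4+4=8
L[6]='f': occ=1, LF[6]=C('f')+1=2+1=3
L[7]='e': occ=0, LF[7]=C('e')+0=1+0=1
L[8]='g': occ=5, LF[8]=C('g')+5=4+5=9
L[9]='$': occ=0, LF[9]=C('$')+0=0+0=0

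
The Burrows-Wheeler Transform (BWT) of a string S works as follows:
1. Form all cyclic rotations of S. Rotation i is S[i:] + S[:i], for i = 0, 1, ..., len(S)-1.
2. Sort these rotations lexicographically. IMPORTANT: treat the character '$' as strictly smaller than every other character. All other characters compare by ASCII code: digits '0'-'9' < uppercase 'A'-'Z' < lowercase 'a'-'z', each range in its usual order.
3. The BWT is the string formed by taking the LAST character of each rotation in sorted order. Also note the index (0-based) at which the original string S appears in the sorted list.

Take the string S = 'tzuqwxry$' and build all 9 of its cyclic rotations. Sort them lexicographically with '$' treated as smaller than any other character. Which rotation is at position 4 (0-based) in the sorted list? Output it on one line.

Answer: uqwxry$tz

Derivation:
All 9 rotations (rotation i = S[i:]+S[:i]):
  rot[0] = tzuqwxry$
  rot[1] = zuqwxry$t
  rot[2] = uqwxry$tz
  rot[3] = qwxry$tzu
  rot[4] = wxry$tzuq
  rot[5] = xry$tzuqw
  rot[6] = ry$tzuqwx
  rot[7] = y$tzuqwxr
  rot[8] = $tzuqwxry
Sorted (with $ < everything):
  sorted[0] = $tzuqwxry
  sorted[1] = qwxry$tzu
  sorted[2] = ry$tzuqwx
  sorted[3] = tzuqwxry$
  sorted[4] = uqwxry$tz
  sorted[5] = wxry$tzuq
  sorted[6] = xry$tzuqw
  sorted[7] = y$tzuqwxr
  sorted[8] = zuqwxry$t
sorted[4] = uqwxry$tz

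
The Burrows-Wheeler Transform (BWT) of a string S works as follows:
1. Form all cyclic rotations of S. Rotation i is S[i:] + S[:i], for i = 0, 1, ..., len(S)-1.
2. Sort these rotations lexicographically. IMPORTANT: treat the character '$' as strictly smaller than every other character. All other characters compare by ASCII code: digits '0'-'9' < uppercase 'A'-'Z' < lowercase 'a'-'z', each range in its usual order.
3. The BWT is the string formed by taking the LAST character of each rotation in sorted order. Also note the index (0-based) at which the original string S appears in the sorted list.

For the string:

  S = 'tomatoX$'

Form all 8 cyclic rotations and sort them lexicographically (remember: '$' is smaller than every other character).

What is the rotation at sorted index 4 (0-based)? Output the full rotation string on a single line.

Answer: oX$tomat

Derivation:
All 8 rotations (rotation i = S[i:]+S[:i]):
  rot[0] = tomatoX$
  rot[1] = omatoX$t
  rot[2] = matoX$to
  rot[3] = atoX$tom
  rot[4] = toX$toma
  rot[5] = oX$tomat
  rot[6] = X$tomato
  rot[7] = $tomatoX
Sorted (with $ < everything):
  sorted[0] = $tomatoX
  sorted[1] = X$tomato
  sorted[2] = atoX$tom
  sorted[3] = matoX$to
  sorted[4] = oX$tomat
  sorted[5] = omatoX$t
  sorted[6] = toX$toma
  sorted[7] = tomatoX$
sorted[4] = oX$tomat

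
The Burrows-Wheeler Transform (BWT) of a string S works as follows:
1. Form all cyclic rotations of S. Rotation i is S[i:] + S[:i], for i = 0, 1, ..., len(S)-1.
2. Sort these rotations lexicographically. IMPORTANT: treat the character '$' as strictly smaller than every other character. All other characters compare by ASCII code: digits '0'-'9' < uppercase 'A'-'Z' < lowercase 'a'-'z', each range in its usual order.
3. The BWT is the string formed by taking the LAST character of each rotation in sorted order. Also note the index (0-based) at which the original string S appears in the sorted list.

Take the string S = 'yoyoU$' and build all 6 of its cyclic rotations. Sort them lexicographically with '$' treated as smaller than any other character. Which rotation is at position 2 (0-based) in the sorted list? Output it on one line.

All 6 rotations (rotation i = S[i:]+S[:i]):
  rot[0] = yoyoU$
  rot[1] = oyoU$y
  rot[2] = yoU$yo
  rot[3] = oU$yoy
  rot[4] = U$yoyo
  rot[5] = $yoyoU
Sorted (with $ < everything):
  sorted[0] = $yoyoU
  sorted[1] = U$yoyo
  sorted[2] = oU$yoy
  sorted[3] = oyoU$y
  sorted[4] = yoU$yo
  sorted[5] = yoyoU$
sorted[2] = oU$yoy

Answer: oU$yoy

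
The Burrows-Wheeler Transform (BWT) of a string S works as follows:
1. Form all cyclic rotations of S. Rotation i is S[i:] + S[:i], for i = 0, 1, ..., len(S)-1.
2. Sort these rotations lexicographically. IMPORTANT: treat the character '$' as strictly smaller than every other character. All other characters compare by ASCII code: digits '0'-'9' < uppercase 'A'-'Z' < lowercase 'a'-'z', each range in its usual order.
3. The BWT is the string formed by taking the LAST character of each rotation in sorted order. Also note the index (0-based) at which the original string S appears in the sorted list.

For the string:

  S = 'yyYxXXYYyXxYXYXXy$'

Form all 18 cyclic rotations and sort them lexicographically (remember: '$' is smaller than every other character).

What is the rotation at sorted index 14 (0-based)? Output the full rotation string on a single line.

Answer: y$yyYxXXYYyXxYXYXX

Derivation:
All 18 rotations (rotation i = S[i:]+S[:i]):
  rot[0] = yyYxXXYYyXxYXYXXy$
  rot[1] = yYxXXYYyXxYXYXXy$y
  rot[2] = YxXXYYyXxYXYXXy$yy
  rot[3] = xXXYYyXxYXYXXy$yyY
  rot[4] = XXYYyXxYXYXXy$yyYx
  rot[5] = XYYyXxYXYXXy$yyYxX
  rot[6] = YYyXxYXYXXy$yyYxXX
  rot[7] = YyXxYXYXXy$yyYxXXY
  rot[8] = yXxYXYXXy$yyYxXXYY
  rot[9] = XxYXYXXy$yyYxXXYYy
  rot[10] = xYXYXXy$yyYxXXYYyX
  rot[11] = YXYXXy$yyYxXXYYyXx
  rot[12] = XYXXy$yyYxXXYYyXxY
  rot[13] = YXXy$yyYxXXYYyXxYX
  rot[14] = XXy$yyYxXXYYyXxYXY
  rot[15] = Xy$yyYxXXYYyXxYXYX
  rot[16] = y$yyYxXXYYyXxYXYXX
  rot[17] = $yyYxXXYYyXxYXYXXy
Sorted (with $ < everything):
  sorted[0] = $yyYxXXYYyXxYXYXXy
  sorted[1] = XXYYyXxYXYXXy$yyYx
  sorted[2] = XXy$yyYxXXYYyXxYXY
  sorted[3] = XYXXy$yyYxXXYYyXxY
  sorted[4] = XYYyXxYXYXXy$yyYxX
  sorted[5] = XxYXYXXy$yyYxXXYYy
  sorted[6] = Xy$yyYxXXYYyXxYXYX
  sorted[7] = YXXy$yyYxXXYYyXxYX
  sorted[8] = YXYXXy$yyYxXXYYyXx
  sorted[9] = YYyXxYXYXXy$yyYxXX
  sorted[10] = YxXXYYyXxYXYXXy$yy
  sorted[11] = YyXxYXYXXy$yyYxXXY
  sorted[12] = xXXYYyXxYXYXXy$yyY
  sorted[13] = xYXYXXy$yyYxXXYYyX
  sorted[14] = y$yyYxXXYYyXxYXYXX
  sorted[15] = yXxYXYXXy$yyYxXXYY
  sorted[16] = yYxXXYYyXxYXYXXy$y
  sorted[17] = yyYxXXYYyXxYXYXXy$
sorted[14] = y$yyYxXXYYyXxYXYXX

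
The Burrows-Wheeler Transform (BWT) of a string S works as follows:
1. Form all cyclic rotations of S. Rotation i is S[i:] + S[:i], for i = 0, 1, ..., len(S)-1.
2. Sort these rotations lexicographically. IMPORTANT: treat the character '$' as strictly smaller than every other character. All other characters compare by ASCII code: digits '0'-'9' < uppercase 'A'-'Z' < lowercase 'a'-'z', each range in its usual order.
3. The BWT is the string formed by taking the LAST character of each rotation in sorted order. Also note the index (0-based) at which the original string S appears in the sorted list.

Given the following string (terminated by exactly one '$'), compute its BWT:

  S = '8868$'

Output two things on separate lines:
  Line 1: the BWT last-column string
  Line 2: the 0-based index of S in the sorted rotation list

All 5 rotations (rotation i = S[i:]+S[:i]):
  rot[0] = 8868$
  rot[1] = 868$8
  rot[2] = 68$88
  rot[3] = 8$886
  rot[4] = $8868
Sorted (with $ < everything):
  sorted[0] = $8868  (last char: '8')
  sorted[1] = 68$88  (last char: '8')
  sorted[2] = 8$886  (last char: '6')
  sorted[3] = 868$8  (last char: '8')
  sorted[4] = 8868$  (last char: '$')
Last column: 8868$
Original string S is at sorted index 4

Answer: 8868$
4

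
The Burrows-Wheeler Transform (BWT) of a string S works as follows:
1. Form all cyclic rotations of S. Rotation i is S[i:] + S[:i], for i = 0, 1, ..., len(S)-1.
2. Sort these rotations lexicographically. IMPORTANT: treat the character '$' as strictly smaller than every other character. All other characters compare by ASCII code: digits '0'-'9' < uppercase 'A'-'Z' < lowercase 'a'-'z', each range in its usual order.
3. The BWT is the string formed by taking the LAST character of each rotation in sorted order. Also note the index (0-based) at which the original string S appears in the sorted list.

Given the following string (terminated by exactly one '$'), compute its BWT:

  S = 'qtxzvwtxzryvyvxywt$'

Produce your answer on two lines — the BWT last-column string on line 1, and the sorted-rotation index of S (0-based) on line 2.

All 19 rotations (rotation i = S[i:]+S[:i]):
  rot[0] = qtxzvwtxzryvyvxywt$
  rot[1] = txzvwtxzryvyvxywt$q
  rot[2] = xzvwtxzryvyvxywt$qt
  rot[3] = zvwtxzryvyvxywt$qtx
  rot[4] = vwtxzryvyvxywt$qtxz
  rot[5] = wtxzryvyvxywt$qtxzv
  rot[6] = txzryvyvxywt$qtxzvw
  rot[7] = xzryvyvxywt$qtxzvwt
  rot[8] = zryvyvxywt$qtxzvwtx
  rot[9] = ryvyvxywt$qtxzvwtxz
  rot[10] = yvyvxywt$qtxzvwtxzr
  rot[11] = vyvxywt$qtxzvwtxzry
  rot[12] = yvxywt$qtxzvwtxzryv
  rot[13] = vxywt$qtxzvwtxzryvy
  rot[14] = xywt$qtxzvwtxzryvyv
  rot[15] = ywt$qtxzvwtxzryvyvx
  rot[16] = wt$qtxzvwtxzryvyvxy
  rot[17] = t$qtxzvwtxzryvyvxyw
  rot[18] = $qtxzvwtxzryvyvxywt
Sorted (with $ < everything):
  sorted[0] = $qtxzvwtxzryvyvxywt  (last char: 't')
  sorted[1] = qtxzvwtxzryvyvxywt$  (last char: '$')
  sorted[2] = ryvyvxywt$qtxzvwtxz  (last char: 'z')
  sorted[3] = t$qtxzvwtxzryvyvxyw  (last char: 'w')
  sorted[4] = txzryvyvxywt$qtxzvw  (last char: 'w')
  sorted[5] = txzvwtxzryvyvxywt$q  (last char: 'q')
  sorted[6] = vwtxzryvyvxywt$qtxz  (last char: 'z')
  sorted[7] = vxywt$qtxzvwtxzryvy  (last char: 'y')
  sorted[8] = vyvxywt$qtxzvwtxzry  (last char: 'y')
  sorted[9] = wt$qtxzvwtxzryvyvxy  (last char: 'y')
  sorted[10] = wtxzryvyvxywt$qtxzv  (last char: 'v')
  sorted[11] = xywt$qtxzvwtxzryvyv  (last char: 'v')
  sorted[12] = xzryvyvxywt$qtxzvwt  (last char: 't')
  sorted[13] = xzvwtxzryvyvxywt$qt  (last char: 't')
  sorted[14] = yvxywt$qtxzvwtxzryv  (last char: 'v')
  sorted[15] = yvyvxywt$qtxzvwtxzr  (last char: 'r')
  sorted[16] = ywt$qtxzvwtxzryvyvx  (last char: 'x')
  sorted[17] = zryvyvxywt$qtxzvwtx  (last char: 'x')
  sorted[18] = zvwtxzryvyvxywt$qtx  (last char: 'x')
Last column: t$zwwqzyyyvvttvrxxx
Original string S is at sorted index 1

Answer: t$zwwqzyyyvvttvrxxx
1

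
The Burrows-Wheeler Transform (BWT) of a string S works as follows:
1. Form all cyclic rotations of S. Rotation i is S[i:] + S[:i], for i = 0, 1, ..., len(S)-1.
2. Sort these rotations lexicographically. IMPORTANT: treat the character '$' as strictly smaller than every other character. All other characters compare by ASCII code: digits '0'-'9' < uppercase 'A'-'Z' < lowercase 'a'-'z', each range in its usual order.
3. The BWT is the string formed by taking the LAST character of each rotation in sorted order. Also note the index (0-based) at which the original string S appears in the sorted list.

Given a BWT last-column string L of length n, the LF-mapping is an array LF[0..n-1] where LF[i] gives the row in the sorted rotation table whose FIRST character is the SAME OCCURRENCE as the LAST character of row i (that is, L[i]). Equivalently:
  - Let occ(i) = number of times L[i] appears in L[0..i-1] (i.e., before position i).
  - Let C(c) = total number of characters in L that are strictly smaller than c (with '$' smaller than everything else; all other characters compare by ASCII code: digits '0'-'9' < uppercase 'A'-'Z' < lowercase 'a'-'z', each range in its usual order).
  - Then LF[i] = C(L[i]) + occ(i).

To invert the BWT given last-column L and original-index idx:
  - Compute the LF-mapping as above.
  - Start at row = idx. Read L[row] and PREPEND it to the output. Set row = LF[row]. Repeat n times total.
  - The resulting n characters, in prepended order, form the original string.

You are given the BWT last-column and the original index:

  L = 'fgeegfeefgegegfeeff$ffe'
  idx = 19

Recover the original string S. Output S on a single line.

Answer: geefgeeeefefgegfffgfef$

Derivation:
LF mapping: 10 18 1 2 19 11 3 4 12 20 5 21 6 22 13 7 8 14 15 0 16 17 9
Walk LF starting at row 19, prepending L[row]:
  step 1: row=19, L[19]='$', prepend. Next row=LF[19]=0
  step 2: row=0, L[0]='f', prepend. Next row=LF[0]=10
  step 3: row=10, L[10]='e', prepend. Next row=LF[10]=5
  step 4: row=5, L[5]='f', prepend. Next row=LF[5]=11
  step 5: row=11, L[11]='g', prepend. Next row=LF[11]=21
  step 6: row=21, L[21]='f', prepend. Next row=LF[21]=17
  step 7: row=17, L[17]='f', prepend. Next row=LF[17]=14
  step 8: row=14, L[14]='f', prepend. Next row=LF[14]=13
  step 9: row=13, L[13]='g', prepend. Next row=LF[13]=22
  step 10: row=22, L[22]='e', prepend. Next row=LF[22]=9
  step 11: row=9, L[9]='g', prepend. Next row=LF[9]=20
  step 12: row=20, L[20]='f', prepend. Next row=LF[20]=16
  step 13: row=16, L[16]='e', prepend. Next row=LF[16]=8
  step 14: row=8, L[8]='f', prepend. Next row=LF[8]=12
  step 15: row=12, L[12]='e', prepend. Next row=LF[12]=6
  step 16: row=6, L[6]='e', prepend. Next row=LF[6]=3
  step 17: row=3, L[3]='e', prepend. Next row=LF[3]=2
  step 18: row=2, L[2]='e', prepend. Next row=LF[2]=1
  step 19: row=1, L[1]='g', prepend. Next row=LF[1]=18
  step 20: row=18, L[18]='f', prepend. Next row=LF[18]=15
  step 21: row=15, L[15]='e', prepend. Next row=LF[15]=7
  step 22: row=7, L[7]='e', prepend. Next row=LF[7]=4
  step 23: row=4, L[4]='g', prepend. Next row=LF[4]=19
Reversed output: geefgeeeefefgegfffgfef$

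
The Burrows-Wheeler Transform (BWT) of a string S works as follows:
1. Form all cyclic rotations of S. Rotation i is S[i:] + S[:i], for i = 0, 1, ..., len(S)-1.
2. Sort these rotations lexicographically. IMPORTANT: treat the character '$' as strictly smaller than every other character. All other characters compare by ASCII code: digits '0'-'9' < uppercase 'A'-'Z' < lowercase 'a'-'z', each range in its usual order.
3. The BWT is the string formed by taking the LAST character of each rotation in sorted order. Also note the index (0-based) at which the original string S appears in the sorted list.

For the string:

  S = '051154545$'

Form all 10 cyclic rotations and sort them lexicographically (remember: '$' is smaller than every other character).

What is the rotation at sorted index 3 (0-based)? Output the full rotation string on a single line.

Answer: 154545$051

Derivation:
All 10 rotations (rotation i = S[i:]+S[:i]):
  rot[0] = 051154545$
  rot[1] = 51154545$0
  rot[2] = 1154545$05
  rot[3] = 154545$051
  rot[4] = 54545$0511
  rot[5] = 4545$05115
  rot[6] = 545$051154
  rot[7] = 45$0511545
  rot[8] = 5$05115454
  rot[9] = $051154545
Sorted (with $ < everything):
  sorted[0] = $051154545
  sorted[1] = 051154545$
  sorted[2] = 1154545$05
  sorted[3] = 154545$051
  sorted[4] = 45$0511545
  sorted[5] = 4545$05115
  sorted[6] = 5$05115454
  sorted[7] = 51154545$0
  sorted[8] = 545$051154
  sorted[9] = 54545$0511
sorted[3] = 154545$051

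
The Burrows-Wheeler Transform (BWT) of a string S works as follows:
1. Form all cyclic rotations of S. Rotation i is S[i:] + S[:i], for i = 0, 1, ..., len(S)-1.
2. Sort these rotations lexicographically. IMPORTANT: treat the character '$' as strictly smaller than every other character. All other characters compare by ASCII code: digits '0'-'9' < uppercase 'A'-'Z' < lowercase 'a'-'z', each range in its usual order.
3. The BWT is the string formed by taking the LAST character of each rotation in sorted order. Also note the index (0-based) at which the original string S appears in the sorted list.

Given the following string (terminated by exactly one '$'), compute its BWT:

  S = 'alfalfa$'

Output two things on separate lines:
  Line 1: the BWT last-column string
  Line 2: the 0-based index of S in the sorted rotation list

All 8 rotations (rotation i = S[i:]+S[:i]):
  rot[0] = alfalfa$
  rot[1] = lfalfa$a
  rot[2] = falfa$al
  rot[3] = alfa$alf
  rot[4] = lfa$alfa
  rot[5] = fa$alfal
  rot[6] = a$alfalf
  rot[7] = $alfalfa
Sorted (with $ < everything):
  sorted[0] = $alfalfa  (last char: 'a')
  sorted[1] = a$alfalf  (last char: 'f')
  sorted[2] = alfa$alf  (last char: 'f')
  sorted[3] = alfalfa$  (last char: '$')
  sorted[4] = fa$alfal  (last char: 'l')
  sorted[5] = falfa$al  (last char: 'l')
  sorted[6] = lfa$alfa  (last char: 'a')
  sorted[7] = lfalfa$a  (last char: 'a')
Last column: aff$llaa
Original string S is at sorted index 3

Answer: aff$llaa
3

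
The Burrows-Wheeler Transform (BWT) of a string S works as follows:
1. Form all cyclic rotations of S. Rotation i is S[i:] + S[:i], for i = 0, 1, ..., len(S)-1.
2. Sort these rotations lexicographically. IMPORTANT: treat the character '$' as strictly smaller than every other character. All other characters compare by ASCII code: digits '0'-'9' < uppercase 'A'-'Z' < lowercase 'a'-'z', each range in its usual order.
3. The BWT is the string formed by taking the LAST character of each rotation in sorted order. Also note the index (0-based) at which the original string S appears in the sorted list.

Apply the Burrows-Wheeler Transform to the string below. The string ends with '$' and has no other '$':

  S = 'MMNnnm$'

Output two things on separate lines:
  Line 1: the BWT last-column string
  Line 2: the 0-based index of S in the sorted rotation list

Answer: m$MMnnN
1

Derivation:
All 7 rotations (rotation i = S[i:]+S[:i]):
  rot[0] = MMNnnm$
  rot[1] = MNnnm$M
  rot[2] = Nnnm$MM
  rot[3] = nnm$MMN
  rot[4] = nm$MMNn
  rot[5] = m$MMNnn
  rot[6] = $MMNnnm
Sorted (with $ < everything):
  sorted[0] = $MMNnnm  (last char: 'm')
  sorted[1] = MMNnnm$  (last char: '$')
  sorted[2] = MNnnm$M  (last char: 'M')
  sorted[3] = Nnnm$MM  (last char: 'M')
  sorted[4] = m$MMNnn  (last char: 'n')
  sorted[5] = nm$MMNn  (last char: 'n')
  sorted[6] = nnm$MMN  (last char: 'N')
Last column: m$MMnnN
Original string S is at sorted index 1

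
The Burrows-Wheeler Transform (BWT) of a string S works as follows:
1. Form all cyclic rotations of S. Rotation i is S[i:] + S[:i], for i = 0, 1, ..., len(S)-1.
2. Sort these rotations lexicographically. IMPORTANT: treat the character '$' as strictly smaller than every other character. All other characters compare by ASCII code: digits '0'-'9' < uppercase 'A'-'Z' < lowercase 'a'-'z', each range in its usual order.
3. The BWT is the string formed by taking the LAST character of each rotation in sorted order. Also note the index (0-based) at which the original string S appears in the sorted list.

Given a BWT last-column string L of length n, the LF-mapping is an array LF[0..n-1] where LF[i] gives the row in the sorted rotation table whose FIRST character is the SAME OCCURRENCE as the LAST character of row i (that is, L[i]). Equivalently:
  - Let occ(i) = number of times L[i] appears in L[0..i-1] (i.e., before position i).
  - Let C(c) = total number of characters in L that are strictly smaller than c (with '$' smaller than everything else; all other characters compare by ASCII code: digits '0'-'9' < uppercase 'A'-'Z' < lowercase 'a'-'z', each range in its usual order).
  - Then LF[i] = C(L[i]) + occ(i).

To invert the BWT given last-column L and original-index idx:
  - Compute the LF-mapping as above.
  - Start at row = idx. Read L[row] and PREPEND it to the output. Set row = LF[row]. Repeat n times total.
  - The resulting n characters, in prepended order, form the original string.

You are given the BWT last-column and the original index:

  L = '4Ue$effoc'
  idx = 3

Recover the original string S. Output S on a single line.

LF mapping: 1 2 4 0 5 6 7 8 3
Walk LF starting at row 3, prepending L[row]:
  step 1: row=3, L[3]='$', prepend. Next row=LF[3]=0
  step 2: row=0, L[0]='4', prepend. Next row=LF[0]=1
  step 3: row=1, L[1]='U', prepend. Next row=LF[1]=2
  step 4: row=2, L[2]='e', prepend. Next row=LF[2]=4
  step 5: row=4, L[4]='e', prepend. Next row=LF[4]=5
  step 6: row=5, L[5]='f', prepend. Next row=LF[5]=6
  step 7: row=6, L[6]='f', prepend. Next row=LF[6]=7
  step 8: row=7, L[7]='o', prepend. Next row=LF[7]=8
  step 9: row=8, L[8]='c', prepend. Next row=LF[8]=3
Reversed output: coffeeU4$

Answer: coffeeU4$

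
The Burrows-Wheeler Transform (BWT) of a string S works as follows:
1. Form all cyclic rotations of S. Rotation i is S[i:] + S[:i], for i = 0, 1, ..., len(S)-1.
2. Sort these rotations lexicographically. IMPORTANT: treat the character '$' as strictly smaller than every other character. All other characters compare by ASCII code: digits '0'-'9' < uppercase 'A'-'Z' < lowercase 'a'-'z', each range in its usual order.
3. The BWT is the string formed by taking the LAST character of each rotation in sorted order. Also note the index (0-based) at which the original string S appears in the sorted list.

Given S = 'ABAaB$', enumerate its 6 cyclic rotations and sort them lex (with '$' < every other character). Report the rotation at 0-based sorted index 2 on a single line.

All 6 rotations (rotation i = S[i:]+S[:i]):
  rot[0] = ABAaB$
  rot[1] = BAaB$A
  rot[2] = AaB$AB
  rot[3] = aB$ABA
  rot[4] = B$ABAa
  rot[5] = $ABAaB
Sorted (with $ < everything):
  sorted[0] = $ABAaB
  sorted[1] = ABAaB$
  sorted[2] = AaB$AB
  sorted[3] = B$ABAa
  sorted[4] = BAaB$A
  sorted[5] = aB$ABA
sorted[2] = AaB$AB

Answer: AaB$AB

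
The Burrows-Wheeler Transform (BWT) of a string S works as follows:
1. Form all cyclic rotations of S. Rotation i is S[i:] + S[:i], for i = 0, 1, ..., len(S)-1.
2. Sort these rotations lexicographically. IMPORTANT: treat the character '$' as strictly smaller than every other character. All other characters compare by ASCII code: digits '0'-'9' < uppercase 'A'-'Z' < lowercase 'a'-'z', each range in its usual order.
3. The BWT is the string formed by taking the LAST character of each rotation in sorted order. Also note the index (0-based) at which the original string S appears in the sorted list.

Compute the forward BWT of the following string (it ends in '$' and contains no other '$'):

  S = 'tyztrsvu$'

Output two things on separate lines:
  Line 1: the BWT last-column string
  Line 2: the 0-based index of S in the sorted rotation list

All 9 rotations (rotation i = S[i:]+S[:i]):
  rot[0] = tyztrsvu$
  rot[1] = yztrsvu$t
  rot[2] = ztrsvu$ty
  rot[3] = trsvu$tyz
  rot[4] = rsvu$tyzt
  rot[5] = svu$tyztr
  rot[6] = vu$tyztrs
  rot[7] = u$tyztrsv
  rot[8] = $tyztrsvu
Sorted (with $ < everything):
  sorted[0] = $tyztrsvu  (last char: 'u')
  sorted[1] = rsvu$tyzt  (last char: 't')
  sorted[2] = svu$tyztr  (last char: 'r')
  sorted[3] = trsvu$tyz  (last char: 'z')
  sorted[4] = tyztrsvu$  (last char: '$')
  sorted[5] = u$tyztrsv  (last char: 'v')
  sorted[6] = vu$tyztrs  (last char: 's')
  sorted[7] = yztrsvu$t  (last char: 't')
  sorted[8] = ztrsvu$ty  (last char: 'y')
Last column: utrz$vsty
Original string S is at sorted index 4

Answer: utrz$vsty
4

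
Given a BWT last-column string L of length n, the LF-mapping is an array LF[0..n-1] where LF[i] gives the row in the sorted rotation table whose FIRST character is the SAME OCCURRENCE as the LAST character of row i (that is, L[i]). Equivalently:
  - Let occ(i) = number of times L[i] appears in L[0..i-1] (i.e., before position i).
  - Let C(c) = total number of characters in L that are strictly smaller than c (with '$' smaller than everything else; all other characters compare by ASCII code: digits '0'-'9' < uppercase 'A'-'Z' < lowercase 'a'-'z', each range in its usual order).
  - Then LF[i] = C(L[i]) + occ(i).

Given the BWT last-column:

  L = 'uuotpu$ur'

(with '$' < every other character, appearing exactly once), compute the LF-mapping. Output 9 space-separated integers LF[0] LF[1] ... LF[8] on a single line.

Char counts: '$':1, 'o':1, 'p':1, 'r':1, 't':1, 'u':4
C (first-col start): C('$')=0, C('o')=1, C('p')=2, C('r')=3, C('t')=4, C('u')=5
L[0]='u': occ=0, LF[0]=C('u')+0=5+0=5
L[1]='u': occ=1, LF[1]=C('u')+1=5+1=6
L[2]='o': occ=0, LF[2]=C('o')+0=1+0=1
L[3]='t': occ=0, LF[3]=C('t')+0=4+0=4
L[4]='p': occ=0, LF[4]=C('p')+0=2+0=2
L[5]='u': occ=2, LF[5]=C('u')+2=5+2=7
L[6]='$': occ=0, LF[6]=C('$')+0=0+0=0
L[7]='u': occ=3, LF[7]=C('u')+3=5+3=8
L[8]='r': occ=0, LF[8]=C('r')+0=3+0=3

Answer: 5 6 1 4 2 7 0 8 3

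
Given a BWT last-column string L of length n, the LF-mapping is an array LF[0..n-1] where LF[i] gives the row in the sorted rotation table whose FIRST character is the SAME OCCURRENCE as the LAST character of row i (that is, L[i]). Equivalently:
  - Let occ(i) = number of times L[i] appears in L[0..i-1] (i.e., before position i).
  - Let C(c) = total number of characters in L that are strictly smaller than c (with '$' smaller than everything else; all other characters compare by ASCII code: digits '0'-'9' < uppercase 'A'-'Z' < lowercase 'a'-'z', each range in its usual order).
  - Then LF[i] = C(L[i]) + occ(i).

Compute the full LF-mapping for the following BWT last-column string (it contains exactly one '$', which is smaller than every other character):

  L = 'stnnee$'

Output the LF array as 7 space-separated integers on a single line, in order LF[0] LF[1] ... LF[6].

Answer: 5 6 3 4 1 2 0

Derivation:
Char counts: '$':1, 'e':2, 'n':2, 's':1, 't':1
C (first-col start): C('$')=0, C('e')=1, C('n')=3, C('s')=5, C('t')=6
L[0]='s': occ=0, LF[0]=C('s')+0=5+0=5
L[1]='t': occ=0, LF[1]=C('t')+0=6+0=6
L[2]='n': occ=0, LF[2]=C('n')+0=3+0=3
L[3]='n': occ=1, LF[3]=C('n')+1=3+1=4
L[4]='e': occ=0, LF[4]=C('e')+0=1+0=1
L[5]='e': occ=1, LF[5]=C('e')+1=1+1=2
L[6]='$': occ=0, LF[6]=C('$')+0=0+0=0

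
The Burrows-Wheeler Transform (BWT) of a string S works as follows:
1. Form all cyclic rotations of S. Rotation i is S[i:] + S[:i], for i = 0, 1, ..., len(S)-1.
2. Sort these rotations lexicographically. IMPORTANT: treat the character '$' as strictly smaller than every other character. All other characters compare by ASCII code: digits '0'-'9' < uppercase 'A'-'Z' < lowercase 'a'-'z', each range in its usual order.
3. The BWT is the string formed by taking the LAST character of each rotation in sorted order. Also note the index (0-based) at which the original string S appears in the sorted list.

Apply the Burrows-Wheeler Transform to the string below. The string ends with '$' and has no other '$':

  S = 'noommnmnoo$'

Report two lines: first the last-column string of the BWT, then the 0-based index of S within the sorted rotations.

Answer: oomnmm$oonn
6

Derivation:
All 11 rotations (rotation i = S[i:]+S[:i]):
  rot[0] = noommnmnoo$
  rot[1] = oommnmnoo$n
  rot[2] = ommnmnoo$no
  rot[3] = mmnmnoo$noo
  rot[4] = mnmnoo$noom
  rot[5] = nmnoo$noomm
  rot[6] = mnoo$noommn
  rot[7] = noo$noommnm
  rot[8] = oo$noommnmn
  rot[9] = o$noommnmno
  rot[10] = $noommnmnoo
Sorted (with $ < everything):
  sorted[0] = $noommnmnoo  (last char: 'o')
  sorted[1] = mmnmnoo$noo  (last char: 'o')
  sorted[2] = mnmnoo$noom  (last char: 'm')
  sorted[3] = mnoo$noommn  (last char: 'n')
  sorted[4] = nmnoo$noomm  (last char: 'm')
  sorted[5] = noo$noommnm  (last char: 'm')
  sorted[6] = noommnmnoo$  (last char: '$')
  sorted[7] = o$noommnmno  (last char: 'o')
  sorted[8] = ommnmnoo$no  (last char: 'o')
  sorted[9] = oo$noommnmn  (last char: 'n')
  sorted[10] = oommnmnoo$n  (last char: 'n')
Last column: oomnmm$oonn
Original string S is at sorted index 6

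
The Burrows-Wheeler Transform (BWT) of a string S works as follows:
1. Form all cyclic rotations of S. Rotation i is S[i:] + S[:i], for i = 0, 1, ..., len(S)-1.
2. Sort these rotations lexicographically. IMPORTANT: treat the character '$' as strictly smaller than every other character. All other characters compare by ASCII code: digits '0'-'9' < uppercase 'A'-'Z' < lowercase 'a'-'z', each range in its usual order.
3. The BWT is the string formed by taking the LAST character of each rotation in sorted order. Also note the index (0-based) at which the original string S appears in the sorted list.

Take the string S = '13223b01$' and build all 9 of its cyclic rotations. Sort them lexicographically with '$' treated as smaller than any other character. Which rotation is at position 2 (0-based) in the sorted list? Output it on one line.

All 9 rotations (rotation i = S[i:]+S[:i]):
  rot[0] = 13223b01$
  rot[1] = 3223b01$1
  rot[2] = 223b01$13
  rot[3] = 23b01$132
  rot[4] = 3b01$1322
  rot[5] = b01$13223
  rot[6] = 01$13223b
  rot[7] = 1$13223b0
  rot[8] = $13223b01
Sorted (with $ < everything):
  sorted[0] = $13223b01
  sorted[1] = 01$13223b
  sorted[2] = 1$13223b0
  sorted[3] = 13223b01$
  sorted[4] = 223b01$13
  sorted[5] = 23b01$132
  sorted[6] = 3223b01$1
  sorted[7] = 3b01$1322
  sorted[8] = b01$13223
sorted[2] = 1$13223b0

Answer: 1$13223b0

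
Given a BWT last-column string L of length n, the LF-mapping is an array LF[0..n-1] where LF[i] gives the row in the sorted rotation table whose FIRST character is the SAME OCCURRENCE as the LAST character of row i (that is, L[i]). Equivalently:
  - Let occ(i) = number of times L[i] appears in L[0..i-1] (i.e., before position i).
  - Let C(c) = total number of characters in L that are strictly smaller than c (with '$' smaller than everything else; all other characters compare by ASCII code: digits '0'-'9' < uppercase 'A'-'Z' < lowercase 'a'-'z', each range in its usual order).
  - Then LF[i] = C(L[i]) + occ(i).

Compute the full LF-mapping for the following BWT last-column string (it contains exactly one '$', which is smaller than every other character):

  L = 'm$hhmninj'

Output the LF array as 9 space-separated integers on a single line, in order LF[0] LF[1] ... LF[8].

Char counts: '$':1, 'h':2, 'i':1, 'j':1, 'm':2, 'n':2
C (first-col start): C('$')=0, C('h')=1, C('i')=3, C('j')=4, C('m')=5, C('n')=7
L[0]='m': occ=0, LF[0]=C('m')+0=5+0=5
L[1]='$': occ=0, LF[1]=C('$')+0=0+0=0
L[2]='h': occ=0, LF[2]=C('h')+0=1+0=1
L[3]='h': occ=1, LF[3]=C('h')+1=1+1=2
L[4]='m': occ=1, LF[4]=C('m')+1=5+1=6
L[5]='n': occ=0, LF[5]=C('n')+0=7+0=7
L[6]='i': occ=0, LF[6]=C('i')+0=3+0=3
L[7]='n': occ=1, LF[7]=C('n')+1=7+1=8
L[8]='j': occ=0, LF[8]=C('j')+0=4+0=4

Answer: 5 0 1 2 6 7 3 8 4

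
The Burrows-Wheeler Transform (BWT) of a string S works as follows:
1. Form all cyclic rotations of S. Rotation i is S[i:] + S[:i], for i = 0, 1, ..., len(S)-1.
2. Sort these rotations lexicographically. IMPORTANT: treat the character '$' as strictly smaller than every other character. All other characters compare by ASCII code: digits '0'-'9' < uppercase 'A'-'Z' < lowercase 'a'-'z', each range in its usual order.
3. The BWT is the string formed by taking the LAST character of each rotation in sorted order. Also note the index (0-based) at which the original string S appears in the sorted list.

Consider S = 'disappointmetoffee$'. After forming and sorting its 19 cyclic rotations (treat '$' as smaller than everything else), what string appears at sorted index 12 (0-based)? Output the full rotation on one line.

Answer: offee$disappointmet

Derivation:
All 19 rotations (rotation i = S[i:]+S[:i]):
  rot[0] = disappointmetoffee$
  rot[1] = isappointmetoffee$d
  rot[2] = sappointmetoffee$di
  rot[3] = appointmetoffee$dis
  rot[4] = ppointmetoffee$disa
  rot[5] = pointmetoffee$disap
  rot[6] = ointmetoffee$disapp
  rot[7] = intmetoffee$disappo
  rot[8] = ntmetoffee$disappoi
  rot[9] = tmetoffee$disappoin
  rot[10] = metoffee$disappoint
  rot[11] = etoffee$disappointm
  rot[12] = toffee$disappointme
  rot[13] = offee$disappointmet
  rot[14] = ffee$disappointmeto
  rot[15] = fee$disappointmetof
  rot[16] = ee$disappointmetoff
  rot[17] = e$disappointmetoffe
  rot[18] = $disappointmetoffee
Sorted (with $ < everything):
  sorted[0] = $disappointmetoffee
  sorted[1] = appointmetoffee$dis
  sorted[2] = disappointmetoffee$
  sorted[3] = e$disappointmetoffe
  sorted[4] = ee$disappointmetoff
  sorted[5] = etoffee$disappointm
  sorted[6] = fee$disappointmetof
  sorted[7] = ffee$disappointmeto
  sorted[8] = intmetoffee$disappo
  sorted[9] = isappointmetoffee$d
  sorted[10] = metoffee$disappoint
  sorted[11] = ntmetoffee$disappoi
  sorted[12] = offee$disappointmet
  sorted[13] = ointmetoffee$disapp
  sorted[14] = pointmetoffee$disap
  sorted[15] = ppointmetoffee$disa
  sorted[16] = sappointmetoffee$di
  sorted[17] = tmetoffee$disappoin
  sorted[18] = toffee$disappointme
sorted[12] = offee$disappointmet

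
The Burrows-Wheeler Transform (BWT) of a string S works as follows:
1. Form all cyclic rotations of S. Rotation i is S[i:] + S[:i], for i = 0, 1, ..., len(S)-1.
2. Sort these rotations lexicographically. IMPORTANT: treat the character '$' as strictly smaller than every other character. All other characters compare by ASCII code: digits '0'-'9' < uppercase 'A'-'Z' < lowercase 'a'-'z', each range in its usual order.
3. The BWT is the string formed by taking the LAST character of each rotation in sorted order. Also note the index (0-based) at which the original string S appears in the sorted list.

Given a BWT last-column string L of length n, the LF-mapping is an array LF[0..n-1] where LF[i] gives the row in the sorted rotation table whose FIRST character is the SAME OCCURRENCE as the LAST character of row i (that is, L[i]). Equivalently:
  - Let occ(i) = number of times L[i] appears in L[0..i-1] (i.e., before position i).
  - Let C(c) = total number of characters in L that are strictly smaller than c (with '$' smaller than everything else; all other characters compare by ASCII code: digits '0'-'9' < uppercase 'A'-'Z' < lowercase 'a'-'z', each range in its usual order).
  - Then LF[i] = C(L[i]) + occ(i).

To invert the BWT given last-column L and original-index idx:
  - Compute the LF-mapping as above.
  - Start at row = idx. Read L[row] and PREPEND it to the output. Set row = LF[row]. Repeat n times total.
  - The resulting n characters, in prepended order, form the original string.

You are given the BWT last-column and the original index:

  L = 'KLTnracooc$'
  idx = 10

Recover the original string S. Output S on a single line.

LF mapping: 1 2 3 7 10 4 5 8 9 6 0
Walk LF starting at row 10, prepending L[row]:
  step 1: row=10, L[10]='$', prepend. Next row=LF[10]=0
  step 2: row=0, L[0]='K', prepend. Next row=LF[0]=1
  step 3: row=1, L[1]='L', prepend. Next row=LF[1]=2
  step 4: row=2, L[2]='T', prepend. Next row=LF[2]=3
  step 5: row=3, L[3]='n', prepend. Next row=LF[3]=7
  step 6: row=7, L[7]='o', prepend. Next row=LF[7]=8
  step 7: row=8, L[8]='o', prepend. Next row=LF[8]=9
  step 8: row=9, L[9]='c', prepend. Next row=LF[9]=6
  step 9: row=6, L[6]='c', prepend. Next row=LF[6]=5
  step 10: row=5, L[5]='a', prepend. Next row=LF[5]=4
  step 11: row=4, L[4]='r', prepend. Next row=LF[4]=10
Reversed output: raccoonTLK$

Answer: raccoonTLK$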